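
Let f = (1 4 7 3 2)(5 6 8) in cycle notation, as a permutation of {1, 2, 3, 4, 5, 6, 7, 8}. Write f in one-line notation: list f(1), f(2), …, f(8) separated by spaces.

4 1 2 7 6 8 3 5

Each element maps to the next entry in its cycle (wrapping to the front): 1↦4, 2↦1, 3↦2, 4↦7, 5↦6, 6↦8, 7↦3, 8↦5.
So the one-line form is 4 1 2 7 6 8 3 5.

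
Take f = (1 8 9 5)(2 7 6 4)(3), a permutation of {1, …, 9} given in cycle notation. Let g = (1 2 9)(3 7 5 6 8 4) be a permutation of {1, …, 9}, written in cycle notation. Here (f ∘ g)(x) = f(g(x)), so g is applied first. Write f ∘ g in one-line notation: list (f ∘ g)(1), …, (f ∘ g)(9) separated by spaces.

Chase each element through g then f: 1 → 2 → 7; 2 → 9 → 5; 3 → 7 → 6; 4 → 3 → 3; 5 → 6 → 4; 6 → 8 → 9; 7 → 5 → 1; 8 → 4 → 2; 9 → 1 → 8.
Collecting the images, f ∘ g = [7 5 6 3 4 9 1 2 8].

7 5 6 3 4 9 1 2 8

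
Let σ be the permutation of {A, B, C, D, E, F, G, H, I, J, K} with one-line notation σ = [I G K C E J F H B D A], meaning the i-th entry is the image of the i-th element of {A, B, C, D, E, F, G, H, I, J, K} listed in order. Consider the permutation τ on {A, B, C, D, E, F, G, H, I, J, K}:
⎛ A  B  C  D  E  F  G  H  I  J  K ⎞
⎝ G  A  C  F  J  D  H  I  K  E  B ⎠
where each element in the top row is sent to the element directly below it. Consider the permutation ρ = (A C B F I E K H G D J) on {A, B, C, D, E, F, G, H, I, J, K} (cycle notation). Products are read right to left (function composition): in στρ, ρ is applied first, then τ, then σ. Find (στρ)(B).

(στρ)(B) = σ(τ(ρ(B))). ρ(B) = F, then τ(F) = D, then σ(D) = C, so the result is C.

C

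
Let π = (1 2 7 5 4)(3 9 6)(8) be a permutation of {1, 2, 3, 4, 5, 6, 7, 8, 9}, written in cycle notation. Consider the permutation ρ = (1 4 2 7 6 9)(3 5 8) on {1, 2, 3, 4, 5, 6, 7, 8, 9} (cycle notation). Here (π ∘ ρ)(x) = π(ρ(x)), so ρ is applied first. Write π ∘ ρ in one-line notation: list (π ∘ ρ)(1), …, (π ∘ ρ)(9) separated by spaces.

(π ∘ ρ)(x) = π(ρ(x)). Computing each image: π(ρ(1)) = π(4) = 1, π(ρ(2)) = π(7) = 5, π(ρ(3)) = π(5) = 4, π(ρ(4)) = π(2) = 7, π(ρ(5)) = π(8) = 8, π(ρ(6)) = π(9) = 6, π(ρ(7)) = π(6) = 3, π(ρ(8)) = π(3) = 9, π(ρ(9)) = π(1) = 2.
Hence π ∘ ρ = [1 5 4 7 8 6 3 9 2].

1 5 4 7 8 6 3 9 2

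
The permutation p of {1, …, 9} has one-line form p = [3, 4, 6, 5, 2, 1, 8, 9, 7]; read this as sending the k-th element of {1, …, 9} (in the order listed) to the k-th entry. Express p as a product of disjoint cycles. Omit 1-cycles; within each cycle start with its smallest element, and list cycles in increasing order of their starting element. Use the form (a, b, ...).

(1, 3, 6)(2, 4, 5)(7, 8, 9)

Iterating p from 1 gives 1 → 3 → 6 → 1; that is the 3-cycle (1, 3, 6).
Repeating from the next unused element and collecting all non-trivial cycles gives (1, 3, 6)(2, 4, 5)(7, 8, 9).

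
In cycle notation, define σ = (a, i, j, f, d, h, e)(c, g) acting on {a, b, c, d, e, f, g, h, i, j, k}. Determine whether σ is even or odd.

The cycle lengths are 7, 2, 1, 1.
A cycle of length ℓ contributes ℓ−1 transpositions, so σ is a product of 6 + 1 = 7 transpositions — odd.

odd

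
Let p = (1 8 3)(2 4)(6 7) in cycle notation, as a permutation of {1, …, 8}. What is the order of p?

The cycle type of p is (3, 2, 2, 1).
The order is lcm(3, 2, 2) = 6.

6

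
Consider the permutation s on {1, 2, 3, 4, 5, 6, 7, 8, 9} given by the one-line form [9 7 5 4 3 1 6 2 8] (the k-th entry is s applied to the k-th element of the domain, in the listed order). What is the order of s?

The disjoint-cycle form of s has cycle lengths 6, 2, 1.
Since disjoint cycles commute, ord(s) = lcm(6, 2) = 6.

6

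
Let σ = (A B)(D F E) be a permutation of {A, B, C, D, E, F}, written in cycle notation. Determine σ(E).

D

Within (D F E), E ↦ D.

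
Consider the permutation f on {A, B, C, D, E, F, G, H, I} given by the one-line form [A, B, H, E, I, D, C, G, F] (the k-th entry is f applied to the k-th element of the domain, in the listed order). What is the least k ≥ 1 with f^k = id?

12

The disjoint-cycle form of f has cycle lengths 4, 3, 1, 1.
The order of f is the least common multiple of its cycle lengths: lcm(4, 3) = 12.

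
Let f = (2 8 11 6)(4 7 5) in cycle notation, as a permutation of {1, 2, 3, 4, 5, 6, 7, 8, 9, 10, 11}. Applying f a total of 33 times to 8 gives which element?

8 lies in the 4-cycle (2 8 11 6).
On a 4-cycle, f^4 is the identity, so f^33 = f^1 there (33 ≡ 1 mod 4).
Stepping 1 place around the cycle: 8 → 11.

11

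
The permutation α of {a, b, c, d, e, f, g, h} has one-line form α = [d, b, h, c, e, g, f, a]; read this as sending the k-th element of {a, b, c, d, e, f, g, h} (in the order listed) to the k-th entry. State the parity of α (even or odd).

In disjoint-cycle form the cycle lengths are 4, 2, 1, 1.
A cycle is odd iff its length is even; α has 2 even-length cycles, so sgn(α) = (−1)^2 and α is even.

even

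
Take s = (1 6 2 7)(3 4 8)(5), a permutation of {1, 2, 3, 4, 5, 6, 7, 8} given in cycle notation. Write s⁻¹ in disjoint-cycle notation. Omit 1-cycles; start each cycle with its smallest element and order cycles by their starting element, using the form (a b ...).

Inverting a permutation written in cycle notation just reverses the order within every cycle.
Reversing each cycle of s and rotating so the smallest element leads gives (1 7 2 6)(3 8 4).

(1 7 2 6)(3 8 4)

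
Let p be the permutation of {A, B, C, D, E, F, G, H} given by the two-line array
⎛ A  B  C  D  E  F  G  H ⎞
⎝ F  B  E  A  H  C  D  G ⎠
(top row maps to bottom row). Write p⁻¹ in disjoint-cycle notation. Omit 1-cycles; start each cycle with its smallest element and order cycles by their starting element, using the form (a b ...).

(A D G H E C F)

First write p in disjoint cycles: (A F C E H G D).
The inverse reverses every cycle; in canonical form, p⁻¹ = (A D G H E C F).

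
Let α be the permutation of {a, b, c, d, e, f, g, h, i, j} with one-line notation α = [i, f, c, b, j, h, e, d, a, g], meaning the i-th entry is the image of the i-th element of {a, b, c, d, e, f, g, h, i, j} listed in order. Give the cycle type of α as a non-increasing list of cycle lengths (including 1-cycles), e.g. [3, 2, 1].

[4, 3, 2, 1]

The disjoint cycles are (a i)(b f h d)(c)(e j g), with lengths 4, 3, 2, 1 in non-increasing order.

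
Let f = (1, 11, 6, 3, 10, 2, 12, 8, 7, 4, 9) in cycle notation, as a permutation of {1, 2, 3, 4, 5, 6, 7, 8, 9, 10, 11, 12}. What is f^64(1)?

4

1 lies in the 11-cycle (1, 11, 6, 3, 10, 2, 12, 8, 7, 4, 9).
On an 11-cycle, f^11 is the identity, so f^64 = f^9 there (64 ≡ 9 mod 11).
Advancing 9 steps from 1: 1 → 11 → 6 → 3 → 10 → 2 → 12 → 8 → 7 → 4.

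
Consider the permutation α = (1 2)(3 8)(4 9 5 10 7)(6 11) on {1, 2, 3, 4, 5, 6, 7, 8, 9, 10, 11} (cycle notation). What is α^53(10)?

10 lies in the 5-cycle (4 9 5 10 7).
Since the cycle has length 5, α^53 acts on it the same as α^3 (53 mod 5 = 3).
Advancing 3 steps from 10: 10 → 7 → 4 → 9.

9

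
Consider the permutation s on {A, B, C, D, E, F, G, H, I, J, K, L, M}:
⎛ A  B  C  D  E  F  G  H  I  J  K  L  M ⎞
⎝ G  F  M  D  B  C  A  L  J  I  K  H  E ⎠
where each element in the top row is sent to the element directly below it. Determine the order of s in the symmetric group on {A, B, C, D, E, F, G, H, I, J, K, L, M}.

10

The disjoint-cycle form of s has cycle lengths 5, 2, 2, 2, 1, 1.
The order of s is the least common multiple of its cycle lengths: lcm(5, 2, 2, 2) = 10.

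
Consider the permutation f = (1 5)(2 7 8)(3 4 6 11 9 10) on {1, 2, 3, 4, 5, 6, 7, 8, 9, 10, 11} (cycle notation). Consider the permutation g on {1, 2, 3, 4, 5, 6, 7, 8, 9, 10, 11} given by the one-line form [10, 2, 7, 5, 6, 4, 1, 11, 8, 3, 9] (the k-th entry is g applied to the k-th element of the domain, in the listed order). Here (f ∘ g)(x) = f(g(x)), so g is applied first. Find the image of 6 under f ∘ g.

First apply g: g(6) = 4, then f(4) = 6. Thus (f ∘ g)(6) = 6.

6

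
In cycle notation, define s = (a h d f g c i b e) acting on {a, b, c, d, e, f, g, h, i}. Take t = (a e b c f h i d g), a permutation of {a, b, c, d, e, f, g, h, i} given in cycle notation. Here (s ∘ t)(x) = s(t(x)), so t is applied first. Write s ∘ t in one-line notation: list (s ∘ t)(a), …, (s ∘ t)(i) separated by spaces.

a i g c e d h b f

(s ∘ t)(x) = s(t(x)). Computing each image: s(t(a)) = s(e) = a, s(t(b)) = s(c) = i, s(t(c)) = s(f) = g, s(t(d)) = s(g) = c, s(t(e)) = s(b) = e, s(t(f)) = s(h) = d, s(t(g)) = s(a) = h, s(t(h)) = s(i) = b, s(t(i)) = s(d) = f.
Hence s ∘ t = [a i g c e d h b f].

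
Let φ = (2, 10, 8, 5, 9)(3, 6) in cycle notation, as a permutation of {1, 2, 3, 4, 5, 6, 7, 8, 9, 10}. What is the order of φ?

The disjoint cycles have lengths 5, 2, 1, 1, 1.
The order of φ is the least common multiple of its cycle lengths: lcm(5, 2) = 10.

10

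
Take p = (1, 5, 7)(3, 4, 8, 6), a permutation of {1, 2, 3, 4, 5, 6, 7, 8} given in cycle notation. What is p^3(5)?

5 lies in the 3-cycle (1, 5, 7).
Since the cycle has length 3, p^3 acts on it the same as p^0 (3 mod 3 = 0).
So p^3(5) = 5.

5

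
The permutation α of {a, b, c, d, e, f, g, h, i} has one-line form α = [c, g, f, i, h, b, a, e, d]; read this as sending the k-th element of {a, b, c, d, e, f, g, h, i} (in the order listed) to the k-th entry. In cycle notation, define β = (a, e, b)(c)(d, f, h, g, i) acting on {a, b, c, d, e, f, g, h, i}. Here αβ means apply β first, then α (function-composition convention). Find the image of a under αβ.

β(a) = e, then α(e) = h; composing gives (αβ)(a) = h.

h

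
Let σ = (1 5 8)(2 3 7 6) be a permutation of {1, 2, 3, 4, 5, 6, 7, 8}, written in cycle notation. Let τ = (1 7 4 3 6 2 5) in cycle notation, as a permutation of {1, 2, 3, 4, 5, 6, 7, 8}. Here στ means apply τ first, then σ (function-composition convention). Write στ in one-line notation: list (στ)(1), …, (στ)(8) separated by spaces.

(στ)(x) = σ(τ(x)). Computing each image: σ(τ(1)) = σ(7) = 6, σ(τ(2)) = σ(5) = 8, σ(τ(3)) = σ(6) = 2, σ(τ(4)) = σ(3) = 7, σ(τ(5)) = σ(1) = 5, σ(τ(6)) = σ(2) = 3, σ(τ(7)) = σ(4) = 4, σ(τ(8)) = σ(8) = 1.
Hence στ = [6 8 2 7 5 3 4 1].

6 8 2 7 5 3 4 1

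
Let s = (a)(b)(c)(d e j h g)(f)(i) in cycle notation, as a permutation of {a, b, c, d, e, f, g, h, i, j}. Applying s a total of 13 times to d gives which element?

d lies in the 5-cycle (d e j h g).
On a 5-cycle, s^5 is the identity, so s^13 = s^3 there (13 ≡ 3 mod 5).
Advancing 3 steps from d: d → e → j → h.

h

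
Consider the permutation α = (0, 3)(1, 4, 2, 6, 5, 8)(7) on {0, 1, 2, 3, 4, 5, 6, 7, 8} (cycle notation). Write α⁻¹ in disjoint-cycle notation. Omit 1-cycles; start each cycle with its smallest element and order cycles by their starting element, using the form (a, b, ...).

Inverting a permutation written in cycle notation just reverses the order within every cycle.
Reversing each cycle of α and rotating so the smallest element leads gives (0, 3)(1, 8, 5, 6, 2, 4).

(0, 3)(1, 8, 5, 6, 2, 4)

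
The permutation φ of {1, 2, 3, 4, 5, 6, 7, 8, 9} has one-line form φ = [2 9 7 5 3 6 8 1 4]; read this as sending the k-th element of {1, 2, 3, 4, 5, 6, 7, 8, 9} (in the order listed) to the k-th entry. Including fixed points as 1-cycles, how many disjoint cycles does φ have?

The cycle decomposition is (1, 2, 9, 4, 5, 3, 7, 8)(6), which has 2 cycles (counting 1-cycles).

2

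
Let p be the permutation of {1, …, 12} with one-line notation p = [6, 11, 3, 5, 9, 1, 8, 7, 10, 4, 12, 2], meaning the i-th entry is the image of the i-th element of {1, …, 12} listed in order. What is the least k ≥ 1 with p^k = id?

12

Writing p as disjoint cycles, the cycle lengths are 4, 3, 2, 2, 1.
The order is lcm(4, 3, 2, 2) = 12.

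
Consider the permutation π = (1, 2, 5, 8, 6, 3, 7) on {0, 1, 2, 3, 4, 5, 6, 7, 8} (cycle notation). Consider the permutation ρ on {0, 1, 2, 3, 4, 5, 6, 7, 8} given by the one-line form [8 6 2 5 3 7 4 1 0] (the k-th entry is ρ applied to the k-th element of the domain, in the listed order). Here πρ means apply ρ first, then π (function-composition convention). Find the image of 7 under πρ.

First apply ρ: ρ(7) = 1, then π(1) = 2. Thus (πρ)(7) = 2.

2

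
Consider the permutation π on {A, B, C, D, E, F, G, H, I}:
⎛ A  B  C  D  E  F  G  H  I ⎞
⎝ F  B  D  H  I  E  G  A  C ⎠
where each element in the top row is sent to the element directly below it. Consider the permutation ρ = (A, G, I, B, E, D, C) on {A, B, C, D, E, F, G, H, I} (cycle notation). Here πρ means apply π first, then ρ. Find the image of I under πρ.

A

(πρ)(I) = ρ(π(I)). π(I) = C, then ρ(C) = A. So (πρ)(I) = A.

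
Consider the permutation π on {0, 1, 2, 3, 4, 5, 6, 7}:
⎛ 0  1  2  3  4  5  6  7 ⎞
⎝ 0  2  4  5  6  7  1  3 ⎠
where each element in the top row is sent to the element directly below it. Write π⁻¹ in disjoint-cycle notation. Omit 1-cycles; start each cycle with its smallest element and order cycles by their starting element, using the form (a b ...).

First write π in disjoint cycles: (1 2 4 6)(3 5 7).
Reversing each cycle (and rotating so the smallest element leads) gives π⁻¹ = (1 6 4 2)(3 7 5).

(1 6 4 2)(3 7 5)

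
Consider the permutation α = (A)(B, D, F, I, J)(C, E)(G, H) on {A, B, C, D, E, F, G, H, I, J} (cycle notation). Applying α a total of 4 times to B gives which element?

J

B lies in the 5-cycle (B, D, F, I, J).
Advancing 4 steps from B: B → D → F → I → J.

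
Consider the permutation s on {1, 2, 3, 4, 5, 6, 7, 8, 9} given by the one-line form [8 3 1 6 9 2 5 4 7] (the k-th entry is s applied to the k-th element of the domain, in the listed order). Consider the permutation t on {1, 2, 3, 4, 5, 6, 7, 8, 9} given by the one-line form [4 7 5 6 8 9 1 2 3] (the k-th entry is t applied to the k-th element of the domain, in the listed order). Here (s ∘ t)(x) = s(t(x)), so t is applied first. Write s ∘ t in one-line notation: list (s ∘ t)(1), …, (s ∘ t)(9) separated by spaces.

Chase each element through t then s: 1 → 4 → 6; 2 → 7 → 5; 3 → 5 → 9; 4 → 6 → 2; 5 → 8 → 4; 6 → 9 → 7; 7 → 1 → 8; 8 → 2 → 3; 9 → 3 → 1.
So s ∘ t in one-line form is 6 5 9 2 4 7 8 3 1.

6 5 9 2 4 7 8 3 1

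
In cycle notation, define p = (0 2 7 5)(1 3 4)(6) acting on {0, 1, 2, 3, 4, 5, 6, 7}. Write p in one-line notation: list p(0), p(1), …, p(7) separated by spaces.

2 3 7 4 1 0 6 5

Reading each image from the cycles: 0↦2, 1↦3, 2↦7, 3↦4, 4↦1, 5↦0, 6↦6, 7↦5.
So the one-line form is 2 3 7 4 1 0 6 5.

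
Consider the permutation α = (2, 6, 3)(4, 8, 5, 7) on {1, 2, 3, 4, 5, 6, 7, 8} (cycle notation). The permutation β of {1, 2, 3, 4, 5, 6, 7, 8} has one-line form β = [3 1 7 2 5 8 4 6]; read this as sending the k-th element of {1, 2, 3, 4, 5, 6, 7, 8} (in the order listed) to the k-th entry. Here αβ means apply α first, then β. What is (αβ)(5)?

First apply α: α(5) = 7, then β(7) = 4. Thus (αβ)(5) = 4.

4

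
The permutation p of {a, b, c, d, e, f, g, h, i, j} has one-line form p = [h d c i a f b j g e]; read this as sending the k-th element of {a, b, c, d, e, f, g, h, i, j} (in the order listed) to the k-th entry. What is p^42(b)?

i

Tracing b → d → … returns to b after 4 steps, so b lies in a 4-cycle (b, d, i, g).
On a 4-cycle, p^4 is the identity, so p^42 = p^2 there (42 ≡ 2 mod 4).
Advancing 2 steps from b: b → d → i.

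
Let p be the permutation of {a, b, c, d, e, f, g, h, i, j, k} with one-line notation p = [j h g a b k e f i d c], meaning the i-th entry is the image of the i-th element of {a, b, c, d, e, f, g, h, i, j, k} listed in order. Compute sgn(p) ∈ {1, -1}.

In disjoint-cycle form the cycle lengths are 7, 3, 1.
A cycle is odd iff its length is even; p has 0 even-length cycles, so sgn(p) = (−1)^0 and p is even.

1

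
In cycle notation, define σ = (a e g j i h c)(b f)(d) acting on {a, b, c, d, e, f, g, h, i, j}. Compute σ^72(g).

g lies in the 7-cycle (a e g j i h c).
Since the cycle has length 7, σ^72 acts on it the same as σ^2 (72 mod 7 = 2).
Stepping 2 places around the cycle: g → j → i.

i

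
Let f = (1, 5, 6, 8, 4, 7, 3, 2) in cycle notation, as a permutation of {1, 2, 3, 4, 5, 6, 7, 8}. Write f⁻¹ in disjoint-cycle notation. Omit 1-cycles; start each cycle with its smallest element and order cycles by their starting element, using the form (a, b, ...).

(1, 2, 3, 7, 4, 8, 6, 5)

Inverting a permutation written in cycle notation just reverses the order within every cycle.
After reversing and putting each cycle's least element first, f⁻¹ = (1, 2, 3, 7, 4, 8, 6, 5).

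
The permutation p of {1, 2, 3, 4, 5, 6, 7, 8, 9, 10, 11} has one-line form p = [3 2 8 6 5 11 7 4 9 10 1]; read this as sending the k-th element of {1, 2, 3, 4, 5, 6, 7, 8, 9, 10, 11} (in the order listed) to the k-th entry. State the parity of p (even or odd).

In disjoint-cycle form the cycle lengths are 6, 1, 1, 1, 1, 1.
A cycle of length ℓ contributes ℓ−1 transpositions, so p is a product of 5 transpositions — odd.

odd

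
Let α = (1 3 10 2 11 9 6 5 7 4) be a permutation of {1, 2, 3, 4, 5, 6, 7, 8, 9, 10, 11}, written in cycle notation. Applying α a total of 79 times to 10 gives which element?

10 lies in the 10-cycle (1 3 10 2 11 9 6 5 7 4).
Powers repeat with period 10 on this cycle, and 79 mod 10 = 9, so α^79(10) = α^9(10).
Stepping 9 places around the cycle: 10 → 2 → 11 → 9 → 6 → 5 → 7 → 4 → 1 → 3.

3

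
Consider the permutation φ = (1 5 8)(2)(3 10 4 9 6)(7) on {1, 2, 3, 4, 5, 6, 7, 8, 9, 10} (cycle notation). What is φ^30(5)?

5 lies in the 3-cycle (1 5 8).
Since the cycle has length 3, φ^30 acts on it the same as φ^0 (30 mod 3 = 0).
So φ^30(5) = 5.

5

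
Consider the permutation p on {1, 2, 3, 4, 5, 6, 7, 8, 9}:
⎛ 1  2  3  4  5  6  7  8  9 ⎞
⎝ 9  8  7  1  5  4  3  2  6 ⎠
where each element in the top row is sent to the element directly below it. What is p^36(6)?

Tracing 6 → 4 → … returns to 6 after 4 steps, so 6 lies in a 4-cycle (1 9 6 4).
On a 4-cycle, p^4 is the identity, so p^36 = p^0 there (36 ≡ 0 mod 4).
So p^36(6) = 6.

6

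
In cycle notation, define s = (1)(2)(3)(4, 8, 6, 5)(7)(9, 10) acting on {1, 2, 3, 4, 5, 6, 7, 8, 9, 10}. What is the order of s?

4

The cycle type of s is (4, 2, 1, 1, 1, 1).
The order of s is the least common multiple of its cycle lengths: lcm(4, 2) = 4.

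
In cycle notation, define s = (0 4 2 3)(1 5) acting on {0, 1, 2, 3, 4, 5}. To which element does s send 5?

1

5 appears in (1 5); the next entry (wrapping around) is 1.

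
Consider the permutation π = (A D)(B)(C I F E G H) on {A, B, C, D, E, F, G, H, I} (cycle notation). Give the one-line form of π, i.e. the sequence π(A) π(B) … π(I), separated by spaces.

Image by image: A→D, B→B, C→I, D→A, E→G, F→E, G→H, H→C, I→F.
Listing these in domain order gives D B I A G E H C F.

D B I A G E H C F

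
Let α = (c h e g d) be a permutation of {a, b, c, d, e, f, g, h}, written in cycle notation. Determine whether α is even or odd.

even

The cycle lengths are 5, 1, 1, 1.
A cycle of length ℓ contributes ℓ−1 transpositions, so α is a product of 4 transpositions — even.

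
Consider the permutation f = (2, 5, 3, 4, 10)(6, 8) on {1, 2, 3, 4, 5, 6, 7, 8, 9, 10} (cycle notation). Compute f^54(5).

2

5 lies in the 5-cycle (2, 5, 3, 4, 10).
On a 5-cycle, f^5 is the identity, so f^54 = f^4 there (54 ≡ 4 mod 5).
Advancing 4 steps from 5: 5 → 3 → 4 → 10 → 2.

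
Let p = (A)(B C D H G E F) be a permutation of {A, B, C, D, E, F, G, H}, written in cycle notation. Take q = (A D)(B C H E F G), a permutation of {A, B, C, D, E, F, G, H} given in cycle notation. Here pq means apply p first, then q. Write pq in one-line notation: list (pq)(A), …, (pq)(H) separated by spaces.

For each element, apply p then q: A → A → D; B → C → H; C → D → A; D → H → E; E → F → G; F → B → C; G → E → F; H → G → B.
Collecting the images, pq = [D H A E G C F B].

D H A E G C F B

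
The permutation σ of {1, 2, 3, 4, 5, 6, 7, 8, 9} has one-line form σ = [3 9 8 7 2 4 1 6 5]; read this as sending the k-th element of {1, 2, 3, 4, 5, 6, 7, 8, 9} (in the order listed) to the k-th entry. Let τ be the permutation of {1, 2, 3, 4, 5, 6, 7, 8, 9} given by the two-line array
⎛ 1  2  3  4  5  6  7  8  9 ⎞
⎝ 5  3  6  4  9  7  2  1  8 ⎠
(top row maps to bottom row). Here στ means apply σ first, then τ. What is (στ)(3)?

σ(3) = 8, then τ(8) = 1; composing gives (στ)(3) = 1.

1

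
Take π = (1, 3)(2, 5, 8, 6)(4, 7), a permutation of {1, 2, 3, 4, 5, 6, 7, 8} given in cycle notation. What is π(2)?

5

2 appears in (2, 5, 8, 6); the next entry (wrapping around) is 5.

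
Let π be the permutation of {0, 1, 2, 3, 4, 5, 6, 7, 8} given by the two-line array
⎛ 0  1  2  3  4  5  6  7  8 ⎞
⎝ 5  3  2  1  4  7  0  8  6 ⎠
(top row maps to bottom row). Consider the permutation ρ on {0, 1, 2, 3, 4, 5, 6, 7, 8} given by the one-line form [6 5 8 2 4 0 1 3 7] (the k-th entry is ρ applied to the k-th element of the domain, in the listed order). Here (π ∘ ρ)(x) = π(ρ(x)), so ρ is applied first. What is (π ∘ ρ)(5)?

5

First apply ρ: ρ(5) = 0, then π(0) = 5. Thus (π ∘ ρ)(5) = 5.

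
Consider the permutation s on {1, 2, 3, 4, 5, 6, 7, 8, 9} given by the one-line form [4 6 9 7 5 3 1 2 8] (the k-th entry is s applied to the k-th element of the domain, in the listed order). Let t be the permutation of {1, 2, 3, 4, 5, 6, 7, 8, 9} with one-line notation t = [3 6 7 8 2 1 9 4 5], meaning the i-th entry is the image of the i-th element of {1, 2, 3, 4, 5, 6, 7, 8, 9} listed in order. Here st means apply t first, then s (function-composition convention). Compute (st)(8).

7

(st)(8) = s(t(8)). t(8) = 4, then s(4) = 7. So (st)(8) = 7.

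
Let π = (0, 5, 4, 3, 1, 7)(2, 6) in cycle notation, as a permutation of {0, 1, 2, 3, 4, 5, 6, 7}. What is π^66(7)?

7

7 lies in the 6-cycle (0, 5, 4, 3, 1, 7).
Powers repeat with period 6 on this cycle, and 66 mod 6 = 0, so π^66(7) = π^0(7).
So π^66(7) = 7.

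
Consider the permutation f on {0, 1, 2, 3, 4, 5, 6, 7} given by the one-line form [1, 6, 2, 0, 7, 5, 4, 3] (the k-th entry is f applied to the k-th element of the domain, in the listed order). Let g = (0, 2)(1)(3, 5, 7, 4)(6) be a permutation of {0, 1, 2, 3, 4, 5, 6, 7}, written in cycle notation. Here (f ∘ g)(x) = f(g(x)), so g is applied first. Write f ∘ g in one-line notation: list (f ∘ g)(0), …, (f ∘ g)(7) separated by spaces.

2 6 1 5 0 3 4 7

(f ∘ g)(x) = f(g(x)). Computing each image: f(g(0)) = f(2) = 2, f(g(1)) = f(1) = 6, f(g(2)) = f(0) = 1, f(g(3)) = f(5) = 5, f(g(4)) = f(3) = 0, f(g(5)) = f(7) = 3, f(g(6)) = f(6) = 4, f(g(7)) = f(4) = 7.
Hence f ∘ g = [2 6 1 5 0 3 4 7].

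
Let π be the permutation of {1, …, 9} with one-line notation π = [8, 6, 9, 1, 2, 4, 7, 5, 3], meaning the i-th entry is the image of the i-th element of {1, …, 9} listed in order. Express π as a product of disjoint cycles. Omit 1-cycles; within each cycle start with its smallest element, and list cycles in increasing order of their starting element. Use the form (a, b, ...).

Iterating π from 1 gives 1 → 8 → 5 → 2 → 6 → 4 → 1; that is the 6-cycle (1, 8, 5, 2, 6, 4).
Continuing from each remaining unvisited element yields (1, 8, 5, 2, 6, 4)(3, 9).

(1, 8, 5, 2, 6, 4)(3, 9)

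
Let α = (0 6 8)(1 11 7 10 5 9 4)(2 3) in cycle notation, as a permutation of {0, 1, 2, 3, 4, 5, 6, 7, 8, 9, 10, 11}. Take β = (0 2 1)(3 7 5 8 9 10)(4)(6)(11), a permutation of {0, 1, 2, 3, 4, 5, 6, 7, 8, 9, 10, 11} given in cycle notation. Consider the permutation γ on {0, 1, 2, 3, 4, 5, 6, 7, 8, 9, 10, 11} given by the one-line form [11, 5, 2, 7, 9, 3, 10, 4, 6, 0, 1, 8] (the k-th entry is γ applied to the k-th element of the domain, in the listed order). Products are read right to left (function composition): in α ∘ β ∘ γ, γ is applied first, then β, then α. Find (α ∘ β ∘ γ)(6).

(α ∘ β ∘ γ)(6) = α(β(γ(6))). γ(6) = 10, then β(10) = 3, then α(3) = 2, so the result is 2.

2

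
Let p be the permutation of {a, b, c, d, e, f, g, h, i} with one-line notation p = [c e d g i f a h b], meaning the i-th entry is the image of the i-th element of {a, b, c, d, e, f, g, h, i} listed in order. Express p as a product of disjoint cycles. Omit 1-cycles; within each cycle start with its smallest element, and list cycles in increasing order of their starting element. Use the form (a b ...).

(a c d g)(b e i)

From a: a → c → d → g → a, closing the cycle (a c d g).
Repeating from the next unused element and collecting all non-trivial cycles gives (a c d g)(b e i).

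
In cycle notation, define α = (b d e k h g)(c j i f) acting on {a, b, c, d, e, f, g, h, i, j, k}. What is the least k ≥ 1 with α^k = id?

The disjoint cycles have lengths 6, 4, 1.
Since disjoint cycles commute, ord(α) = lcm(6, 4) = 12.

12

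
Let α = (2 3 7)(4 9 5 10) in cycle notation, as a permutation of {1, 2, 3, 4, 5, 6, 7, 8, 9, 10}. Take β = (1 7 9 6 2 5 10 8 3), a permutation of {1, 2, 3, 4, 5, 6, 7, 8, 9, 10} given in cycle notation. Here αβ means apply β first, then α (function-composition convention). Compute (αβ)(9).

6

β(9) = 6, then α(6) = 6; composing gives (αβ)(9) = 6.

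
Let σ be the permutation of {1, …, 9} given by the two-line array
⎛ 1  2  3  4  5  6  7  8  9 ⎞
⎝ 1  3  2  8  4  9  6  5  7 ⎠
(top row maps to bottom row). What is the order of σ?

Writing σ as disjoint cycles, the cycle lengths are 3, 3, 2, 1.
The order of σ is the least common multiple of its cycle lengths: lcm(3, 3, 2) = 6.

6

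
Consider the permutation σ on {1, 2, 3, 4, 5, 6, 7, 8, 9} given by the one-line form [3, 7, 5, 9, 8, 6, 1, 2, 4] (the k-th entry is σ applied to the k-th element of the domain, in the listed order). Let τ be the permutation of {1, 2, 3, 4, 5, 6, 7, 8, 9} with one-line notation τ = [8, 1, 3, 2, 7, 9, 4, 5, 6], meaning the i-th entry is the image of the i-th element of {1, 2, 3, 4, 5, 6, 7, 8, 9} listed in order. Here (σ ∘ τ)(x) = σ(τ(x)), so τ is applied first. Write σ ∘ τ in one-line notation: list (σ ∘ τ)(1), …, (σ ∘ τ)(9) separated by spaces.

2 3 5 7 1 4 9 8 6

For each element, apply τ then σ: 1 → 8 → 2; 2 → 1 → 3; 3 → 3 → 5; 4 → 2 → 7; 5 → 7 → 1; 6 → 9 → 4; 7 → 4 → 9; 8 → 5 → 8; 9 → 6 → 6.
So σ ∘ τ in one-line form is 2 3 5 7 1 4 9 8 6.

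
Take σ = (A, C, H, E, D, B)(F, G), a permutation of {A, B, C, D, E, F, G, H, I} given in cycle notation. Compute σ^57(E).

A

E lies in the 6-cycle (A, C, H, E, D, B).
Powers repeat with period 6 on this cycle, and 57 mod 6 = 3, so σ^57(E) = σ^3(E).
Stepping 3 places around the cycle: E → D → B → A.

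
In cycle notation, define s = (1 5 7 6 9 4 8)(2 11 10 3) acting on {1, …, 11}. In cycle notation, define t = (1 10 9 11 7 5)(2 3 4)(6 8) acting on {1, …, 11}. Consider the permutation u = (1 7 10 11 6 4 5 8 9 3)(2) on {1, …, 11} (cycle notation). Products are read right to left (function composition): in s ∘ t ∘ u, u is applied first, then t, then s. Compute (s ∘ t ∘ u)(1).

7

Apply the permutations in order: u(1) = 7, then t(7) = 5, then s(5) = 7. So (s ∘ t ∘ u)(1) = 7.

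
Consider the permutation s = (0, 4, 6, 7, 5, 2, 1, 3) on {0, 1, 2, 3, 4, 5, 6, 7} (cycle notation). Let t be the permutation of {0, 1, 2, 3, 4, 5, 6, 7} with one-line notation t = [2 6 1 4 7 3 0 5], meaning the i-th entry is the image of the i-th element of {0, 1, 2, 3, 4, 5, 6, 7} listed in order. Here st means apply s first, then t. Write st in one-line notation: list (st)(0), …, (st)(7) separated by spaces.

(st)(x) = t(s(x)). Computing each image: t(s(0)) = t(4) = 7, t(s(1)) = t(3) = 4, t(s(2)) = t(1) = 6, t(s(3)) = t(0) = 2, t(s(4)) = t(6) = 0, t(s(5)) = t(2) = 1, t(s(6)) = t(7) = 5, t(s(7)) = t(5) = 3.
Hence st = [7 4 6 2 0 1 5 3].

7 4 6 2 0 1 5 3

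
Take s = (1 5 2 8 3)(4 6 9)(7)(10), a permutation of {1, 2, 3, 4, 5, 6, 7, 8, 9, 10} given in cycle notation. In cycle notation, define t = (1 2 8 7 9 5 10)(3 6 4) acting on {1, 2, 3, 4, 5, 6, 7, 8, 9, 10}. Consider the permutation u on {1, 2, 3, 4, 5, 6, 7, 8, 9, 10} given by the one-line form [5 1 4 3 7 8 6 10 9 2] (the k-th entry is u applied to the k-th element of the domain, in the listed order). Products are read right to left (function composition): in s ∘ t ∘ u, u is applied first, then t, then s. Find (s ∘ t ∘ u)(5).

4

Apply the permutations in order: u(5) = 7, then t(7) = 9, then s(9) = 4. So (s ∘ t ∘ u)(5) = 4.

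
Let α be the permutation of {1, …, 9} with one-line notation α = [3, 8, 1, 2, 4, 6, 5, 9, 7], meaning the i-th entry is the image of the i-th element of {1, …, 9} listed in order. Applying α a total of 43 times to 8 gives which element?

9

Tracing 8 → 9 → … returns to 8 after 6 steps, so 8 lies in a 6-cycle (2, 8, 9, 7, 5, 4).
On a 6-cycle, α^6 is the identity, so α^43 = α^1 there (43 ≡ 1 mod 6).
Advancing 1 step from 8: 8 → 9.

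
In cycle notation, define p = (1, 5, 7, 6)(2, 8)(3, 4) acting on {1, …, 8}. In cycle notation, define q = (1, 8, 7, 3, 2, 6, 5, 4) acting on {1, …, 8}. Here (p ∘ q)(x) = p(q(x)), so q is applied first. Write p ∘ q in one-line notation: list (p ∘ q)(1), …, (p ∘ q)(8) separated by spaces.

2 1 8 5 3 7 4 6

Chase each element through q then p: 1 → 8 → 2; 2 → 6 → 1; 3 → 2 → 8; 4 → 1 → 5; 5 → 4 → 3; 6 → 5 → 7; 7 → 3 → 4; 8 → 7 → 6.
Collecting the images, p ∘ q = [2 1 8 5 3 7 4 6].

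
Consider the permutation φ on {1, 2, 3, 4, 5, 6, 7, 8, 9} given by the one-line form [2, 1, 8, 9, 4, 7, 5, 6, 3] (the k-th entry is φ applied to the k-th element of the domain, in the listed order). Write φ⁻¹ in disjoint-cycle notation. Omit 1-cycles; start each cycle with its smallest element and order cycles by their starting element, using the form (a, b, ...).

The cycle decomposition of φ is (1, 2)(3, 8, 6, 7, 5, 4, 9).
Reversing each cycle (and rotating so the smallest element leads) gives φ⁻¹ = (1, 2)(3, 9, 4, 5, 7, 6, 8).

(1, 2)(3, 9, 4, 5, 7, 6, 8)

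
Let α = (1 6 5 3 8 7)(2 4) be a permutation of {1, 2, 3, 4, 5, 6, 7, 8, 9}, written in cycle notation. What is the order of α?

6

The cycle type of α is (6, 2, 1).
The order of α is the least common multiple of its cycle lengths: lcm(6, 2) = 6.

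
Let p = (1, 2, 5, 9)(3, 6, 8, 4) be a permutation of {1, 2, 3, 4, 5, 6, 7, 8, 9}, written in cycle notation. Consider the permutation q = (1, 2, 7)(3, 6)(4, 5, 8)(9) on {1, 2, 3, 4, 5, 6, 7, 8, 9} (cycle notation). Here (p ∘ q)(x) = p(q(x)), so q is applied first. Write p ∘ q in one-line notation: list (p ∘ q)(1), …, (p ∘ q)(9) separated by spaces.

(p ∘ q)(x) = p(q(x)). Computing each image: p(q(1)) = p(2) = 5, p(q(2)) = p(7) = 7, p(q(3)) = p(6) = 8, p(q(4)) = p(5) = 9, p(q(5)) = p(8) = 4, p(q(6)) = p(3) = 6, p(q(7)) = p(1) = 2, p(q(8)) = p(4) = 3, p(q(9)) = p(9) = 1.
Hence p ∘ q = [5 7 8 9 4 6 2 3 1].

5 7 8 9 4 6 2 3 1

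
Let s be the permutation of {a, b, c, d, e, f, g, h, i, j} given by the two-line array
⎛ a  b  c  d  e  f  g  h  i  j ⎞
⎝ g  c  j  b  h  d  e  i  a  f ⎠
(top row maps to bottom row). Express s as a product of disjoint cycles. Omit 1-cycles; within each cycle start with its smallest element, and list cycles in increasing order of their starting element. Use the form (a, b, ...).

(a, g, e, h, i)(b, c, j, f, d)

Iterating s from a gives a → g → e → h → i → a; that is the 5-cycle (a, g, e, h, i).
Continuing from each remaining unvisited element yields (a, g, e, h, i)(b, c, j, f, d).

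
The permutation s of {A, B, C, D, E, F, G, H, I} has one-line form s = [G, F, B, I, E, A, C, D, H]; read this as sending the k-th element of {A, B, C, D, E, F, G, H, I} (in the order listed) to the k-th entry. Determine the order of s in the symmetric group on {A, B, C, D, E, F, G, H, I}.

15

The disjoint-cycle form of s has cycle lengths 5, 3, 1.
The order is lcm(5, 3) = 15.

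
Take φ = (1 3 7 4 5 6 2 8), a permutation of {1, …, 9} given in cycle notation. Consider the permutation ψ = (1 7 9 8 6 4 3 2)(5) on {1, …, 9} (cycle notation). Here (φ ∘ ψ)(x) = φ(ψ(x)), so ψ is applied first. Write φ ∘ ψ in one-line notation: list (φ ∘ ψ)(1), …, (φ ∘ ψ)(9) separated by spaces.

(φ ∘ ψ)(x) = φ(ψ(x)). Computing each image: φ(ψ(1)) = φ(7) = 4, φ(ψ(2)) = φ(1) = 3, φ(ψ(3)) = φ(2) = 8, φ(ψ(4)) = φ(3) = 7, φ(ψ(5)) = φ(5) = 6, φ(ψ(6)) = φ(4) = 5, φ(ψ(7)) = φ(9) = 9, φ(ψ(8)) = φ(6) = 2, φ(ψ(9)) = φ(8) = 1.
Hence φ ∘ ψ = [4 3 8 7 6 5 9 2 1].

4 3 8 7 6 5 9 2 1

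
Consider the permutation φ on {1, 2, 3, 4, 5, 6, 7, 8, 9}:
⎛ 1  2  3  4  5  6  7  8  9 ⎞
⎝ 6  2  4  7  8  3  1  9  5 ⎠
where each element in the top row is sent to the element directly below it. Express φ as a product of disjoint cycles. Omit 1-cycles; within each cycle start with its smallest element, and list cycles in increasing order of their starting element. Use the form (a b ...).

(1 6 3 4 7)(5 8 9)

From 1: 1 → 6 → 3 → 4 → 7 → 1, closing the cycle (1 6 3 4 7).
Repeating from the next unused element and collecting all non-trivial cycles gives (1 6 3 4 7)(5 8 9).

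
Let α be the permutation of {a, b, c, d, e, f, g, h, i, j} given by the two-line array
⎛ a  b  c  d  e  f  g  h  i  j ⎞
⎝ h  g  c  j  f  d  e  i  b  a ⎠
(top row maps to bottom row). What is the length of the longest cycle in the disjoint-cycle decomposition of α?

Decomposing into disjoint cycles gives (a h i b g e f d j); the longest has length 9.

9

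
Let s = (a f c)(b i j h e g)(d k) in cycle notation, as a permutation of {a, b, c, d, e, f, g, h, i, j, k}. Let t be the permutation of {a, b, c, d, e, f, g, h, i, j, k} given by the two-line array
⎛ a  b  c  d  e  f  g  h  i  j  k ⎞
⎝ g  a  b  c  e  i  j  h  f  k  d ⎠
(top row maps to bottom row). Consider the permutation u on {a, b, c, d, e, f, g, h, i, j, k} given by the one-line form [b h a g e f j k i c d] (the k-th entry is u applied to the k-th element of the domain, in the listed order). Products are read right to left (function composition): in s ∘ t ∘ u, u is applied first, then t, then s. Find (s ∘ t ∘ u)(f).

j

Chase f: u(f) = f; t(f) = i; s(i) = j. Hence (s ∘ t ∘ u)(f) = j.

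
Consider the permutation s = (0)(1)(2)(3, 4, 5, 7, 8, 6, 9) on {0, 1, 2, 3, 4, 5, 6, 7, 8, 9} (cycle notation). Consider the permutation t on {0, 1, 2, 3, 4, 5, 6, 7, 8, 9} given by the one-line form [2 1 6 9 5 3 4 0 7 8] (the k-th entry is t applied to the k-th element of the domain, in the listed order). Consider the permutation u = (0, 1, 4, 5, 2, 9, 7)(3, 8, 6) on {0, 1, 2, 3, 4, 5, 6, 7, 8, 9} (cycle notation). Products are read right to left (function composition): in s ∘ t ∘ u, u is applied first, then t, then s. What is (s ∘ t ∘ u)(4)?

4

Chase 4: u(4) = 5; t(5) = 3; s(3) = 4. Hence (s ∘ t ∘ u)(4) = 4.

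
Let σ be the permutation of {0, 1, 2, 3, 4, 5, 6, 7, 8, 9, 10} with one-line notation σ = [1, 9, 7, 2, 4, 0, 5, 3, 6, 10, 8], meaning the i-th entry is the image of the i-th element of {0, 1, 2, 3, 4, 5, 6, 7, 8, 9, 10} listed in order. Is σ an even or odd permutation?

In disjoint-cycle form the cycle lengths are 7, 3, 1.
A cycle of length ℓ contributes ℓ−1 transpositions, so σ is a product of 6 + 2 = 8 transpositions — even.

even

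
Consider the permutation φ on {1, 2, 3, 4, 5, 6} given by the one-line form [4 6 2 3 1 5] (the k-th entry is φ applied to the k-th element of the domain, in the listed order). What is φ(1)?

4

1 is element number 1 of the domain, and entry number 1 of the one-line form is 4, so φ(1) = 4.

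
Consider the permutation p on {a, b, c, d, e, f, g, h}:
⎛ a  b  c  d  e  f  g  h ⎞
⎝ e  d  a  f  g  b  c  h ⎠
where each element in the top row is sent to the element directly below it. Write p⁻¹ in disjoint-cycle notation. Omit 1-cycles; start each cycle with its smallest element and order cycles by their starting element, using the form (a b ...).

(a c g e)(b f d)

The cycle decomposition of p is (a e g c)(b d f).
Reversing each cycle (and rotating so the smallest element leads) gives p⁻¹ = (a c g e)(b f d).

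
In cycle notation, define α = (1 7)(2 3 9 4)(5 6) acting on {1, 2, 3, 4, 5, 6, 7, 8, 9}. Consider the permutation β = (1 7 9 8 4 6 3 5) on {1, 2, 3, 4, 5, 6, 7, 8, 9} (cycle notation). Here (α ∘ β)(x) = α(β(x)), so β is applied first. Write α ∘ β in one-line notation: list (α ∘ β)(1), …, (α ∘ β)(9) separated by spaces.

1 3 6 5 7 9 4 2 8

Chase each element through β then α: 1 → 7 → 1; 2 → 2 → 3; 3 → 5 → 6; 4 → 6 → 5; 5 → 1 → 7; 6 → 3 → 9; 7 → 9 → 4; 8 → 4 → 2; 9 → 8 → 8.
Collecting the images, α ∘ β = [1 3 6 5 7 9 4 2 8].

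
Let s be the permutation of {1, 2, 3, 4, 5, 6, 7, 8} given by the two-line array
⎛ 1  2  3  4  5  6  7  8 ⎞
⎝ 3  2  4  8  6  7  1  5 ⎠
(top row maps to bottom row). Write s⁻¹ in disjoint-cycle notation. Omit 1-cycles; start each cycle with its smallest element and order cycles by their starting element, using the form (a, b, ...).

(1, 7, 6, 5, 8, 4, 3)

The cycle decomposition of s is (1, 3, 4, 8, 5, 6, 7).
The inverse reverses every cycle; in canonical form, s⁻¹ = (1, 7, 6, 5, 8, 4, 3).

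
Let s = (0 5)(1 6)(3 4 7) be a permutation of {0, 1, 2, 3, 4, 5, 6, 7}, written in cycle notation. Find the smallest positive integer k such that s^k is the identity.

6

The disjoint cycles have lengths 3, 2, 2, 1.
The order is lcm(3, 2, 2) = 6.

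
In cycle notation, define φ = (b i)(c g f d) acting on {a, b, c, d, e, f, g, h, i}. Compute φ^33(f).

d

f lies in the 4-cycle (c g f d).
Since the cycle has length 4, φ^33 acts on it the same as φ^1 (33 mod 4 = 1).
Stepping 1 place around the cycle: f → d.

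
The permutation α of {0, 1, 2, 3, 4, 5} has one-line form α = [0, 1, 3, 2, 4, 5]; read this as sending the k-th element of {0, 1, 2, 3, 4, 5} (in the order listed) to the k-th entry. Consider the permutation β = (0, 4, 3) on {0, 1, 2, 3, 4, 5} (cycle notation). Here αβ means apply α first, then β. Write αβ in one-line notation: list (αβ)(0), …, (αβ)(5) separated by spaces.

4 1 0 2 3 5

(αβ)(x) = β(α(x)). Computing each image: β(α(0)) = β(0) = 4, β(α(1)) = β(1) = 1, β(α(2)) = β(3) = 0, β(α(3)) = β(2) = 2, β(α(4)) = β(4) = 3, β(α(5)) = β(5) = 5.
Hence αβ = [4 1 0 2 3 5].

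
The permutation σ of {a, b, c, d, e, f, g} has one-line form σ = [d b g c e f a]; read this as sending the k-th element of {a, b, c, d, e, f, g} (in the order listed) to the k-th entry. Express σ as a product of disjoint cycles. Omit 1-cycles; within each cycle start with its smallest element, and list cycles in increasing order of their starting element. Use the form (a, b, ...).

(a, d, c, g)

Start at a and follow images: a → d → c → g → a, giving the cycle (a, d, c, g).
Repeating from the next unused element and collecting all non-trivial cycles gives (a, d, c, g).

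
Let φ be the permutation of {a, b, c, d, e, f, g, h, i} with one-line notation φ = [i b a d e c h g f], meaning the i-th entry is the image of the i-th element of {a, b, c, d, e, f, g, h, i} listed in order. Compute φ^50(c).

Tracing c → a → … returns to c after 4 steps, so c lies in a 4-cycle (a i f c).
Powers repeat with period 4 on this cycle, and 50 mod 4 = 2, so φ^50(c) = φ^2(c).
Advancing 2 steps from c: c → a → i.

i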